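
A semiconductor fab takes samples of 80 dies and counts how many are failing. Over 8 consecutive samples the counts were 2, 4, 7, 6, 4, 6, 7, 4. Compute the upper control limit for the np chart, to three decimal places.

11.495

p̄ = Σdᵢ / (k·n) = 40 / (8 × 80) = 0.06250
UCL = np̄ + 3·√(np̄(1−p̄)) = 5.0000 + 3 × √(5.0000×0.93750) = 5.0000 + 3 × 2.1651 = 11.4952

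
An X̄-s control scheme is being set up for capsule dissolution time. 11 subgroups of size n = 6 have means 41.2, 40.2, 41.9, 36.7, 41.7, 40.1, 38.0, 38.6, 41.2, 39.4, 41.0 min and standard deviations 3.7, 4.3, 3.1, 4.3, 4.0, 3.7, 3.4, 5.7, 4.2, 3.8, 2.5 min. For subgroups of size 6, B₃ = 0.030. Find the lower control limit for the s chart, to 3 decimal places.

0.116

s̄ = (3.7 + 4.3 + 3.1 + 4.3 + 4.0 + 3.7 + 3.4 + 5.7 + 4.2 + 3.8 + 2.5) / 11 = 3.8818
LCL_s = B₃·s̄ = 0.030 × 3.8818 = 0.1165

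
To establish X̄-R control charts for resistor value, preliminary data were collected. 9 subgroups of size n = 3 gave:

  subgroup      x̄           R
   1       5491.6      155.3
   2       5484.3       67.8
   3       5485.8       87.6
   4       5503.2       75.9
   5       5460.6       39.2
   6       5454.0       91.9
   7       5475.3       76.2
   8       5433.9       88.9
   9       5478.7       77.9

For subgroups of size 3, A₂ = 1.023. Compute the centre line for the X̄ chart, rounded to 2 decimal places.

X̄̄ = (5491.6 + 5484.3 + 5485.8 + 5503.2 + 5460.6 + 5454.0 + 5475.3 + 5433.9 + 5478.7) / 9 = 49267.4000 / 9 = 5474.1556
CL = X̄̄ = 5474.1556

5474.16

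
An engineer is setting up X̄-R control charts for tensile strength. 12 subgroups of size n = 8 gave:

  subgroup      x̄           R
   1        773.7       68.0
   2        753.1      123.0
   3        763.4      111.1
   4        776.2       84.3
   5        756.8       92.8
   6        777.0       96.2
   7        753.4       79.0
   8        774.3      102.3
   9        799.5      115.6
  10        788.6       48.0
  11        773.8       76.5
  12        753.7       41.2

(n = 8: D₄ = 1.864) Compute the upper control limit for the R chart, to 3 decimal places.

161.236

R̄ = (68.0 + 123.0 + 111.1 + 84.3 + 92.8 + 96.2 + 79.0 + 102.3 + 115.6 + 48.0 + 76.5 + 41.2) / 12 = 1038.0000 / 12 = 86.5000
UCL_R = D₄·R̄ = 1.864 × 86.5000 = 161.2360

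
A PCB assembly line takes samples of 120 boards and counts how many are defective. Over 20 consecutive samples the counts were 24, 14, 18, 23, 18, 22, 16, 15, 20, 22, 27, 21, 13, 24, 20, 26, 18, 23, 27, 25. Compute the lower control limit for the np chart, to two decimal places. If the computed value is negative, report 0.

8.36

p̄ = Σdᵢ / (k·n) = 416 / (20 × 120) = 0.17333
LCL = np̄ − 3·√(np̄(1−p̄)) = 20.8000 − 3 × 4.1466 = 8.3601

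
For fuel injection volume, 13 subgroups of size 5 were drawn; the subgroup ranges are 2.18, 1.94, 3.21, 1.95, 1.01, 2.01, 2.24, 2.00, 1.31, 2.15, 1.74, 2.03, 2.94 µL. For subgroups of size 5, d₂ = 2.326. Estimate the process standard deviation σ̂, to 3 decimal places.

0.883

R̄ = (2.18 + 1.94 + 3.21 + 1.95 + 1.01 + 2.01 + 2.24 + 2.00 + 1.31 + 2.15 + 1.74 + 2.03 + 2.94) / 13 = 2.0546
σ̂ = R̄ / d₂ = 2.0546 / 2.326 = 0.8833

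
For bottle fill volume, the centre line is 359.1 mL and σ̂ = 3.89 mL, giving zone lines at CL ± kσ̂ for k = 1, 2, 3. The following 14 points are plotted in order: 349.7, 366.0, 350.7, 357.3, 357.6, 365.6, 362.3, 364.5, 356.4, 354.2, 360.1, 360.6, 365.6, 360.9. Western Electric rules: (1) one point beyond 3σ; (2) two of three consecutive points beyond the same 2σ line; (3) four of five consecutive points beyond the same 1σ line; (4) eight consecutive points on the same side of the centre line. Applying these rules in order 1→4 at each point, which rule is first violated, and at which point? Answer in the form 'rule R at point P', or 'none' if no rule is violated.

Zone of each point (C = within 1σ̂, B = 1σ̂–2σ̂, A = 2σ̂–3σ̂, * = beyond 3σ̂; sign = side of CL): 1:-A, 2:+B, 3:-A, 4:-C, 5:-C, 6:+B, 7:+C, 8:+B, 9:-C, 10:-B, 11:+C, 12:+C, 13:+B, 14:+C
Rule 2 (two of three consecutive points beyond the same 2σ limit) is satisfied at point 3.

rule 2 at point 3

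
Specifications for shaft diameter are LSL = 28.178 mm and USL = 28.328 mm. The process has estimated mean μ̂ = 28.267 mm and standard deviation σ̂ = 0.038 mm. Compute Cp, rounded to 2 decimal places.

0.66

Cp = (USL − LSL) / (6σ̂) = (28.328 − 28.178) / (6 × 0.038) = 0.1500 / 0.2280 = 0.6579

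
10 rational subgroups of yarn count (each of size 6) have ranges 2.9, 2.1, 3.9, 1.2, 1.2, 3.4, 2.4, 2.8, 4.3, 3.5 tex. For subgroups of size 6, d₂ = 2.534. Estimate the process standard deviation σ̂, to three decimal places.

1.093

R̄ = (2.9 + 2.1 + 3.9 + 1.2 + 1.2 + 3.4 + 2.4 + 2.8 + 4.3 + 3.5) / 10 = 2.7700
σ̂ = R̄ / d₂ = 2.7700 / 2.534 = 1.0931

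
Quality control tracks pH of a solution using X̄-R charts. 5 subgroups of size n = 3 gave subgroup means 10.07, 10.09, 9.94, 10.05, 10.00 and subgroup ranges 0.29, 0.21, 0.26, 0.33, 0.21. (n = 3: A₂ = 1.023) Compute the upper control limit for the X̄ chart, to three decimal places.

10.296

X̄̄ = (10.07 + 10.09 + 9.94 + 10.05 + 10.00) / 5 = 50.1500 / 5 = 10.0300
R̄ = (0.29 + 0.21 + 0.26 + 0.33 + 0.21) / 5 = 1.3000 / 5 = 0.2600
UCL = X̄̄ + A₂·R̄ = 10.0300 + 1.023 × 0.2600 = 10.2960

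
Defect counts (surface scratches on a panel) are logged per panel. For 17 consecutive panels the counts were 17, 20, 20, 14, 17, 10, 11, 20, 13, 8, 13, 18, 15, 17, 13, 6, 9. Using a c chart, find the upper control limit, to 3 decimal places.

25.472

c̄ = (17 + 20 + 20 + 14 + 17 + 10 + 11 + 20 + 13 + 8 + 13 + 18 + 15 + 17 + 13 + 6 + 9) / 17 = 241 / 17 = 14.1765
UCL = c̄ + 3√c̄ = 14.1765 + 3 × √14.1765 = 14.1765 + 3 × 3.7652 = 25.4720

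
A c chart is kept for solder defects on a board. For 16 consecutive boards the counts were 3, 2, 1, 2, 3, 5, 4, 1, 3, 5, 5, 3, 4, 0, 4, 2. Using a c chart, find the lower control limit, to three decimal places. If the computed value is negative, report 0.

c̄ = (3 + 2 + 1 + 2 + 3 + 5 + 4 + 1 + 3 + 5 + 5 + 3 + 4 + 0 + 4 + 2) / 16 = 47 / 16 = 2.9375
LCL = c̄ − 3√c̄ = 2.9375 − 3 × 1.7139 = -2.2042 → 0 (cannot be negative)

0.000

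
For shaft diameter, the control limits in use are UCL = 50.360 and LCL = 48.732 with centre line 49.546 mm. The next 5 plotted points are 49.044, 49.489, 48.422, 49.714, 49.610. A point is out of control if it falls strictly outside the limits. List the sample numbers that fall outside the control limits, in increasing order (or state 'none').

3

Compare each point to [48.732, 50.360]: sample 3 = 48.422 < LCL.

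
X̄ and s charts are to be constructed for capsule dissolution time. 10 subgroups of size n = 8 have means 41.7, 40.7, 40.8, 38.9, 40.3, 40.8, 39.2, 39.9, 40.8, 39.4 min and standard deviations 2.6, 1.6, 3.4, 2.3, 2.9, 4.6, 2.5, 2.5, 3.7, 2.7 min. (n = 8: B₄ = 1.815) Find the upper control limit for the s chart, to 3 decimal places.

s̄ = (2.6 + 1.6 + 3.4 + 2.3 + 2.9 + 4.6 + 2.5 + 2.5 + 3.7 + 2.7) / 10 = 2.8800
UCL_s = B₄·s̄ = 1.815 × 2.8800 = 5.2272

5.227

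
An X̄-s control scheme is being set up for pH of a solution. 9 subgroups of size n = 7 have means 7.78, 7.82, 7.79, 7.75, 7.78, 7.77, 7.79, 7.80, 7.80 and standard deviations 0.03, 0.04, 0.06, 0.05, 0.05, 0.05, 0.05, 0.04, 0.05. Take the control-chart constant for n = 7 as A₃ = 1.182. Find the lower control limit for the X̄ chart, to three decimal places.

7.732

X̄̄ = (7.78 + 7.82 + 7.79 + 7.75 + 7.78 + 7.77 + 7.79 + 7.80 + 7.80) / 9 = 7.7867
s̄ = (0.03 + 0.04 + 0.06 + 0.05 + 0.05 + 0.05 + 0.05 + 0.04 + 0.05) / 9 = 0.0467
LCL = X̄̄ − A₃·s̄ = 7.7867 − 1.182 × 0.0467 = 7.7315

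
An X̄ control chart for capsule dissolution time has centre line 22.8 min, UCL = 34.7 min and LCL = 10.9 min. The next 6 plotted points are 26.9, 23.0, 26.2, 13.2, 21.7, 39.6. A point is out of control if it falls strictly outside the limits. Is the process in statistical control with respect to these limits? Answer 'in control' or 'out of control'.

out of control

Compare each point to [10.9, 34.7]: sample 6 = 39.6 > UCL.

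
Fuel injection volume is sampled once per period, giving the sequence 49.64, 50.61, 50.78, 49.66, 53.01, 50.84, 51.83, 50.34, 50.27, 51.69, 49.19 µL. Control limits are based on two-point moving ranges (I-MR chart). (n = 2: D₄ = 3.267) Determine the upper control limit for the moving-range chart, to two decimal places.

Moving ranges: 0.97, 0.17, 1.12, 3.35, 2.17, 0.99, 1.49, 0.07, 1.42, 2.50; M̄R̄ = 14.2500 / 10 = 1.4250
UCL_MR = D₄·M̄R̄ = 3.267 × 1.4250 = 4.6555

4.66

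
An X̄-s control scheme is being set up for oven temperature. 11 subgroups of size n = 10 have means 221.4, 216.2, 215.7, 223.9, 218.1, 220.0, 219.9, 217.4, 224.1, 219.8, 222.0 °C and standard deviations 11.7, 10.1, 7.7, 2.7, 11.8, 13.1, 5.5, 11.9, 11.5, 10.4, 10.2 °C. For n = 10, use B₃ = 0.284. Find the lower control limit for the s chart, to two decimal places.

s̄ = (11.7 + 10.1 + 7.7 + 2.7 + 11.8 + 13.1 + 5.5 + 11.9 + 11.5 + 10.4 + 10.2) / 11 = 9.6909
LCL_s = B₃·s̄ = 0.284 × 9.6909 = 2.7522

2.75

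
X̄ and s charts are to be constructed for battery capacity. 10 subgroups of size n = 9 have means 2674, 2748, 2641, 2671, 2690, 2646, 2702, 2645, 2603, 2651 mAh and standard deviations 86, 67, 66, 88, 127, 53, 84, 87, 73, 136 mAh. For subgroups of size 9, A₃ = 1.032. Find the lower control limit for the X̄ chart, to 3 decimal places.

2577.626

X̄̄ = (2674 + 2748 + 2641 + 2671 + 2690 + 2646 + 2702 + 2645 + 2603 + 2651) / 10 = 2667.1000
s̄ = (86 + 67 + 66 + 88 + 127 + 53 + 84 + 87 + 73 + 136) / 10 = 86.7000
LCL = X̄̄ − A₃·s̄ = 2667.1000 − 1.032 × 86.7000 = 2577.6256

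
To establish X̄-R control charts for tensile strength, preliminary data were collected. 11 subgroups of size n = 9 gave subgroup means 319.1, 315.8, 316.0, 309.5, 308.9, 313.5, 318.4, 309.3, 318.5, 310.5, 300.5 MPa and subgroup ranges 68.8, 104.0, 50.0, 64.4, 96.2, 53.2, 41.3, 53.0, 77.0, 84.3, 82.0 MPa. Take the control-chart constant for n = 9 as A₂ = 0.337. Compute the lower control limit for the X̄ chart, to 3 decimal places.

289.009

X̄̄ = (319.1 + 315.8 + 316.0 + 309.5 + 308.9 + 313.5 + 318.4 + 309.3 + 318.5 + 310.5 + 300.5) / 11 = 3440.0000 / 11 = 312.7273
R̄ = (68.8 + 104.0 + 50.0 + 64.4 + 96.2 + 53.2 + 41.3 + 53.0 + 77.0 + 84.3 + 82.0) / 11 = 774.2000 / 11 = 70.3818
LCL = X̄̄ − A₂·R̄ = 312.7273 − 0.337 × 70.3818 = 289.0086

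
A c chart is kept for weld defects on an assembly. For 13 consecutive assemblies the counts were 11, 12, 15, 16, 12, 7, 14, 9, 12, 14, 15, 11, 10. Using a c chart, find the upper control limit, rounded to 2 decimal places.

c̄ = (11 + 12 + 15 + 16 + 12 + 7 + 14 + 9 + 12 + 14 + 15 + 11 + 10) / 13 = 158 / 13 = 12.1538
UCL = c̄ + 3√c̄ = 12.1538 + 3 × √12.1538 = 12.1538 + 3 × 3.4862 = 22.6126

22.61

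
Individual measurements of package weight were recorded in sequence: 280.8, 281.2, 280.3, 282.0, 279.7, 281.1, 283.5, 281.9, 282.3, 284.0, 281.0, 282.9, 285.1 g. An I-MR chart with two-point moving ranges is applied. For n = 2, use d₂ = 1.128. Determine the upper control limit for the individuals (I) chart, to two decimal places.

X̄ = (280.8 + 281.2 + 280.3 + 282.0 + 279.7 + 281.1 + 283.5 + 281.9 + 282.3 + 284.0 + 281.0 + 282.9 + 285.1) / 13 = 281.9846
Moving ranges: 0.4, 0.9, 1.7, 2.3, 1.4, 2.4, 1.6, 0.4, 1.7, 3.0, 1.9, 2.2; M̄R̄ = 19.9000 / 12 = 1.6583
UCL = X̄ + 3·M̄R̄/d₂ = 281.9846 + 3 × 1.6583 / 1.128 = 286.3951

286.40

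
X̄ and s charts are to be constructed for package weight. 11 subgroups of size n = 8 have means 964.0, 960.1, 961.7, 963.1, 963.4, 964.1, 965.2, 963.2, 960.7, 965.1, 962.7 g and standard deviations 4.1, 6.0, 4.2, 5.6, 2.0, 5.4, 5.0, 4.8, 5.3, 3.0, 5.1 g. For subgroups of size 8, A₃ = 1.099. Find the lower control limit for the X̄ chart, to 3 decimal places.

957.982

X̄̄ = (964.0 + 960.1 + 961.7 + 963.1 + 963.4 + 964.1 + 965.2 + 963.2 + 960.7 + 965.1 + 962.7) / 11 = 963.0273
s̄ = (4.1 + 6.0 + 4.2 + 5.6 + 2.0 + 5.4 + 5.0 + 4.8 + 5.3 + 3.0 + 5.1) / 11 = 4.5909
LCL = X̄̄ − A₃·s̄ = 963.0273 − 1.099 × 4.5909 = 957.9819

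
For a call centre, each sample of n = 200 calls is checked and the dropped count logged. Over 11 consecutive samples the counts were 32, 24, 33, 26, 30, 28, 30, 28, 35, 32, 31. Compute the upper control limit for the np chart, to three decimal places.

45.039

p̄ = Σdᵢ / (k·n) = 329 / (11 × 200) = 0.14955
UCL = np̄ + 3·√(np̄(1−p̄)) = 29.9091 + 3 × √(29.9091×0.85045) = 29.9091 + 3 × 5.0434 = 45.0394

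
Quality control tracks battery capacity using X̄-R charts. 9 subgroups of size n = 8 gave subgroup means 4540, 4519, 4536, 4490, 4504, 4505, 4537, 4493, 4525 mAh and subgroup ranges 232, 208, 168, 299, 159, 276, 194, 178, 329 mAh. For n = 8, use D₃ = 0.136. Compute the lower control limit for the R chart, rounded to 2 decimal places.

30.87

R̄ = (232 + 208 + 168 + 299 + 159 + 276 + 194 + 178 + 329) / 9 = 2043.0000 / 9 = 227.0000
LCL_R = D₃·R̄ = 0.136 × 227.0000 = 30.8720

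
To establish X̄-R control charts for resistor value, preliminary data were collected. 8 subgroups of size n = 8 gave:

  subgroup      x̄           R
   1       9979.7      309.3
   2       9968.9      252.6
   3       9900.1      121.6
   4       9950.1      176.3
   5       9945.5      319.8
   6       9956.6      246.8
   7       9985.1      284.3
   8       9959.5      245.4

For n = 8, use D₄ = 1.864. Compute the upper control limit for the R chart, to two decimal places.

455.77

R̄ = (309.3 + 252.6 + 121.6 + 176.3 + 319.8 + 246.8 + 284.3 + 245.4) / 8 = 1956.1000 / 8 = 244.5125
UCL_R = D₄·R̄ = 1.864 × 244.5125 = 455.7713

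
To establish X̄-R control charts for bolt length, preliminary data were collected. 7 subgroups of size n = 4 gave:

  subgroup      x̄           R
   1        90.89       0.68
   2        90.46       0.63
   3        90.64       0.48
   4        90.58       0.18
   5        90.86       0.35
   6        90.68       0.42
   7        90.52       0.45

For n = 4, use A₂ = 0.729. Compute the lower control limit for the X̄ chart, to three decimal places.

X̄̄ = (90.89 + 90.46 + 90.64 + 90.58 + 90.86 + 90.68 + 90.52) / 7 = 634.6300 / 7 = 90.6614
R̄ = (0.68 + 0.63 + 0.48 + 0.18 + 0.35 + 0.42 + 0.45) / 7 = 3.1900 / 7 = 0.4557
LCL = X̄̄ − A₂·R̄ = 90.6614 − 0.729 × 0.4557 = 90.3292

90.329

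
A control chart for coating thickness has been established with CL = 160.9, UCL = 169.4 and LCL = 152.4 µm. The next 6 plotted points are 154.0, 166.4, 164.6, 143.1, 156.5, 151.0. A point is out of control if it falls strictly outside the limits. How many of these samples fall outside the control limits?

2

Compare each point to [152.4, 169.4]: sample 4 = 143.1 < LCL; sample 6 = 151.0 < LCL.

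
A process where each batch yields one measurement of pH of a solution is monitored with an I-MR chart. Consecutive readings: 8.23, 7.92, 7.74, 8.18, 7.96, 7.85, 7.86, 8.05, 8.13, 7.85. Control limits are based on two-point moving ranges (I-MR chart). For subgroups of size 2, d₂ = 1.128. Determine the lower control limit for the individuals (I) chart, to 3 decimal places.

7.439

X̄ = (8.23 + 7.92 + 7.74 + 8.18 + 7.96 + 7.85 + 7.86 + 8.05 + 8.13 + 7.85) / 10 = 7.9770
Moving ranges: 0.31, 0.18, 0.44, 0.22, 0.11, 0.01, 0.19, 0.08, 0.28; M̄R̄ = 1.8200 / 9 = 0.2022
LCL = X̄ − 3·M̄R̄/d₂ = 7.9770 − 3 × 0.2022 / 1.128 = 7.4392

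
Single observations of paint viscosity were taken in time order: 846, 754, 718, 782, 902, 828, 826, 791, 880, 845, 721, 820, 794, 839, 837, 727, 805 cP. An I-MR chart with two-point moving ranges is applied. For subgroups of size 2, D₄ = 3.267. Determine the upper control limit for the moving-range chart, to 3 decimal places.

Moving ranges: 92, 36, 64, 120, 74, 2, 35, 89, 35, 124, 99, 26, 45, 2, 110, 78; M̄R̄ = 1031.0000 / 16 = 64.4375
UCL_MR = D₄·M̄R̄ = 3.267 × 64.4375 = 210.5173

210.517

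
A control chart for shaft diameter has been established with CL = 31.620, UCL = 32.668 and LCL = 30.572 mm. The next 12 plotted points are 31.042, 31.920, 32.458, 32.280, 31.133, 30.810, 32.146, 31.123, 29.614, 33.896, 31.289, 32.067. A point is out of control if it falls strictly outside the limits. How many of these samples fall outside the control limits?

2

Compare each point to [30.572, 32.668]: sample 9 = 29.614 < LCL; sample 10 = 33.896 > UCL.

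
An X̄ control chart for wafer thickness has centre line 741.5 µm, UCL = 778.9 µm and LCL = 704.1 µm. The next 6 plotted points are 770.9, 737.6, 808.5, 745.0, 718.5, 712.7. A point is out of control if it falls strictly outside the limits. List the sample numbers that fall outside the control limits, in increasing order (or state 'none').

Compare each point to [704.1, 778.9]: sample 3 = 808.5 > UCL.

3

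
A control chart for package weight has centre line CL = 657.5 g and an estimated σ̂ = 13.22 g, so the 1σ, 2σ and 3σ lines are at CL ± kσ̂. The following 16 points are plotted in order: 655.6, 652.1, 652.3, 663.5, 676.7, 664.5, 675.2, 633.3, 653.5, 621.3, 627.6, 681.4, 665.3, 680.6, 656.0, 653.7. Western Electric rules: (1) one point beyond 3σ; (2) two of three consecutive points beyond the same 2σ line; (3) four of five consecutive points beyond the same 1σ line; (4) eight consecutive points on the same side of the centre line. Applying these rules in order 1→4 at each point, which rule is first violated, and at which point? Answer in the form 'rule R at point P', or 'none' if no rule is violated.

rule 2 at point 11

Zone of each point (C = within 1σ̂, B = 1σ̂–2σ̂, A = 2σ̂–3σ̂, * = beyond 3σ̂; sign = side of CL): 1:-C, 2:-C, 3:-C, 4:+C, 5:+B, 6:+C, 7:+B, 8:-B, 9:-C, 10:-A, 11:-A, 12:+B, 13:+C, 14:+B, 15:-C, 16:-C
Rule 2 (two of three consecutive points beyond the same 2σ limit) is satisfied at point 11.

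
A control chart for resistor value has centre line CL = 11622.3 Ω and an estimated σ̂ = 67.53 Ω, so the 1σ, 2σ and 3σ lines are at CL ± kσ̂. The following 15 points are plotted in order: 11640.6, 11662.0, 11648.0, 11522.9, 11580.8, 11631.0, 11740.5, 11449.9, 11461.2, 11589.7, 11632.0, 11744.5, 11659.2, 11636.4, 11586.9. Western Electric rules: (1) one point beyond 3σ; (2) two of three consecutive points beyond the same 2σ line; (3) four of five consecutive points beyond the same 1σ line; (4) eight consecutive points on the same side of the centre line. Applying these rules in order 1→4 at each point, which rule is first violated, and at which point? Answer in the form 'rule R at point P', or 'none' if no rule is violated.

Zone of each point (C = within 1σ̂, B = 1σ̂–2σ̂, A = 2σ̂–3σ̂, * = beyond 3σ̂; sign = side of CL): 1:+C, 2:+C, 3:+C, 4:-B, 5:-C, 6:+C, 7:+B, 8:-A, 9:-A, 10:-C, 11:+C, 12:+B, 13:+C, 14:+C, 15:-C
Rule 2 (two of three consecutive points beyond the same 2σ limit) is satisfied at point 9.

rule 2 at point 9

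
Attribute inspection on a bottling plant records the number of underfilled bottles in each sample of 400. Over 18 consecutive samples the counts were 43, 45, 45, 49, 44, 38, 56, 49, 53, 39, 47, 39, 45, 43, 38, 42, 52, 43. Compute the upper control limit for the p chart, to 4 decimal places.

0.1599

p̄ = Σdᵢ / (k·n) = 810 / (18 × 400) = 0.11250
UCL = p̄ + 3·√(p̄(1−p̄)/n) = 0.11250 + 3 × √(0.11250×0.88750/400) = 0.11250 + 3 × 0.01580 = 0.15990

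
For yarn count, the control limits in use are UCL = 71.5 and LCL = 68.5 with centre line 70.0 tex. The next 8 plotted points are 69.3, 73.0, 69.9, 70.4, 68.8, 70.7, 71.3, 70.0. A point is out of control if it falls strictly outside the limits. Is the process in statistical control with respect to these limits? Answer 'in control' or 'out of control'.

Compare each point to [68.5, 71.5]: sample 2 = 73.0 > UCL.

out of control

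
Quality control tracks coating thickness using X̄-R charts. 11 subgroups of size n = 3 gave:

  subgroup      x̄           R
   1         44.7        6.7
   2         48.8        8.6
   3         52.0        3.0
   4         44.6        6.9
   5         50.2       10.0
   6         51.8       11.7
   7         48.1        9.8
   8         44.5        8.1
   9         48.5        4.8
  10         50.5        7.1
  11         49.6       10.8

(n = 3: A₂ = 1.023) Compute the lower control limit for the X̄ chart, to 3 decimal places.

X̄̄ = (44.7 + 48.8 + 52.0 + 44.6 + 50.2 + 51.8 + 48.1 + 44.5 + 48.5 + 50.5 + 49.6) / 11 = 533.3000 / 11 = 48.4818
R̄ = (6.7 + 8.6 + 3.0 + 6.9 + 10.0 + 11.7 + 9.8 + 8.1 + 4.8 + 7.1 + 10.8) / 11 = 87.5000 / 11 = 7.9545
LCL = X̄̄ − A₂·R̄ = 48.4818 − 1.023 × 7.9545 = 40.3443

40.344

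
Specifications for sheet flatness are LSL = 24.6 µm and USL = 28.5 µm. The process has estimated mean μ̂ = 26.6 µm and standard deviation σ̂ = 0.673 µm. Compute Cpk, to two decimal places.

Cpu = (USL − μ̂) / (3σ̂) = (28.5 − 26.6) / (3 × 0.673) = 0.9411; Cpl = (μ̂ − LSL) / (3σ̂) = (26.6 − 24.6) / (3 × 0.673) = 0.9906; Cpk = min(Cpu, Cpl) = 0.9411

0.94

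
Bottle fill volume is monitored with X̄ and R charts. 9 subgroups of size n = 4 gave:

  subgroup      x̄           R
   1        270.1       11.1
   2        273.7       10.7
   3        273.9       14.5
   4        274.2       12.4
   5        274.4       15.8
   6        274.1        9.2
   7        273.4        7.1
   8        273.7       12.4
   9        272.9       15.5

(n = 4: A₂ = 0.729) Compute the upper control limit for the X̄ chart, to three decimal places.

282.182

X̄̄ = (270.1 + 273.7 + 273.9 + 274.2 + 274.4 + 274.1 + 273.4 + 273.7 + 272.9) / 9 = 2460.4000 / 9 = 273.3778
R̄ = (11.1 + 10.7 + 14.5 + 12.4 + 15.8 + 9.2 + 7.1 + 12.4 + 15.5) / 9 = 108.7000 / 9 = 12.0778
UCL = X̄̄ + A₂·R̄ = 273.3778 + 0.729 × 12.0778 = 282.1825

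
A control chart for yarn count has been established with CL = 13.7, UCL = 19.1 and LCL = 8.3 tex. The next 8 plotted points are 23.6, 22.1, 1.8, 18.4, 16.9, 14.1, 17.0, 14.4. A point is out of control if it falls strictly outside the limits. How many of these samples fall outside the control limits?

Compare each point to [8.3, 19.1]: sample 1 = 23.6 > UCL; sample 2 = 22.1 > UCL; sample 3 = 1.8 < LCL.

3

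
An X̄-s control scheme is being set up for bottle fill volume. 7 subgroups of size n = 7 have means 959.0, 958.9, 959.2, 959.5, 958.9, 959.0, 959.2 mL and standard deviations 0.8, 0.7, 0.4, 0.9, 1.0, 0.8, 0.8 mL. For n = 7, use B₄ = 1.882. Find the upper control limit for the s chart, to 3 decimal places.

s̄ = (0.8 + 0.7 + 0.4 + 0.9 + 1.0 + 0.8 + 0.8) / 7 = 0.7714
UCL_s = B₄·s̄ = 1.882 × 0.7714 = 1.4518

1.452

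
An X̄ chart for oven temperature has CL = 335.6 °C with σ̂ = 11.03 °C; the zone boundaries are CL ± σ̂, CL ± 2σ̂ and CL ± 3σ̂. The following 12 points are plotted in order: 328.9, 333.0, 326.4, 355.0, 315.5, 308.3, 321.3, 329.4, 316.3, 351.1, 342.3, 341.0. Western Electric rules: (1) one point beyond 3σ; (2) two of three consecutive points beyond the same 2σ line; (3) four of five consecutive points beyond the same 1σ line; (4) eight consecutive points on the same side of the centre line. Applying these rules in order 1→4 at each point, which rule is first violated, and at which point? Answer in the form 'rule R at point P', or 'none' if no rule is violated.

rule 3 at point 9

Zone of each point (C = within 1σ̂, B = 1σ̂–2σ̂, A = 2σ̂–3σ̂, * = beyond 3σ̂; sign = side of CL): 1:-C, 2:-C, 3:-C, 4:+B, 5:-B, 6:-A, 7:-B, 8:-C, 9:-B, 10:+B, 11:+C, 12:+C
Rule 3 (four of five consecutive points beyond the same 1σ limit) is satisfied at point 9.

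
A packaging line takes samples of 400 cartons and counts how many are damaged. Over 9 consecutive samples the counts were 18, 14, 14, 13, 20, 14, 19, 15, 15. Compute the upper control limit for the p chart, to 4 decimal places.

0.0686

p̄ = Σdᵢ / (k·n) = 142 / (9 × 400) = 0.03944
UCL = p̄ + 3·√(p̄(1−p̄)/n) = 0.03944 + 3 × √(0.03944×0.96056/400) = 0.03944 + 3 × 0.00973 = 0.06864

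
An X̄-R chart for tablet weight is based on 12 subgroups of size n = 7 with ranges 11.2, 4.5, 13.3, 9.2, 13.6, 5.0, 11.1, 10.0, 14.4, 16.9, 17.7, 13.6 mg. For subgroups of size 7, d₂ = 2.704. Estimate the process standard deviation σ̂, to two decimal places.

R̄ = (11.2 + 4.5 + 13.3 + 9.2 + 13.6 + 5.0 + 11.1 + 10.0 + 14.4 + 16.9 + 17.7 + 13.6) / 12 = 11.7083
σ̂ = R̄ / d₂ = 11.7083 / 2.704 = 4.3300

4.33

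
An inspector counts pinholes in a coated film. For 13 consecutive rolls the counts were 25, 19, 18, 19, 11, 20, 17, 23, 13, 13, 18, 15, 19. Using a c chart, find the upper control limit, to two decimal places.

30.31

c̄ = (25 + 19 + 18 + 19 + 11 + 20 + 17 + 23 + 13 + 13 + 18 + 15 + 19) / 13 = 230 / 13 = 17.6923
UCL = c̄ + 3√c̄ = 17.6923 + 3 × √17.6923 = 17.6923 + 3 × 4.2062 = 30.3110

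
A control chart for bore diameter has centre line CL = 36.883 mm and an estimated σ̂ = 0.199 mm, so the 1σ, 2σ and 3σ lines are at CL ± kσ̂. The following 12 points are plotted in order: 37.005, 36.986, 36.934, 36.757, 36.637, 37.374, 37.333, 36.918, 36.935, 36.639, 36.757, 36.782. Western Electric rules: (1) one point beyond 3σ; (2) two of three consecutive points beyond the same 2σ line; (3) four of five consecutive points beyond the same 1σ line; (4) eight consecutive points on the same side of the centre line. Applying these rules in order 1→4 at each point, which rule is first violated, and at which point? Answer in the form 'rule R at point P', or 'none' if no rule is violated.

Zone of each point (C = within 1σ̂, B = 1σ̂–2σ̂, A = 2σ̂–3σ̂, * = beyond 3σ̂; sign = side of CL): 1:+C, 2:+C, 3:+C, 4:-C, 5:-B, 6:+A, 7:+A, 8:+C, 9:+C, 10:-B, 11:-C, 12:-C
Rule 2 (two of three consecutive points beyond the same 2σ limit) is satisfied at point 7.

rule 2 at point 7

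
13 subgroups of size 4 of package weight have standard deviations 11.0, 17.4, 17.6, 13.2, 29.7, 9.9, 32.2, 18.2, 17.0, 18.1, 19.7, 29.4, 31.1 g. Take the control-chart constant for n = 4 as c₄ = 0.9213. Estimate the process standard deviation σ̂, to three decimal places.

22.084

s̄ = (11.0 + 17.4 + 17.6 + 13.2 + 29.7 + 9.9 + 32.2 + 18.2 + 17.0 + 18.1 + 19.7 + 29.4 + 31.1) / 13 = 20.3462
σ̂ = s̄ / c₄ = 20.3462 / 0.9213 = 22.0842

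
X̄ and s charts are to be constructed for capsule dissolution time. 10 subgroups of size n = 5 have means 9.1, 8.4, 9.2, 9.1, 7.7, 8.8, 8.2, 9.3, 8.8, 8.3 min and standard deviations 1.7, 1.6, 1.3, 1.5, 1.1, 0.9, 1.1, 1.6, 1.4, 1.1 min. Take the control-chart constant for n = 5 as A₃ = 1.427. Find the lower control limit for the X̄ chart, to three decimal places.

6.792

X̄̄ = (9.1 + 8.4 + 9.2 + 9.1 + 7.7 + 8.8 + 8.2 + 9.3 + 8.8 + 8.3) / 10 = 8.6900
s̄ = (1.7 + 1.6 + 1.3 + 1.5 + 1.1 + 0.9 + 1.1 + 1.6 + 1.4 + 1.1) / 10 = 1.3300
LCL = X̄̄ − A₃·s̄ = 8.6900 − 1.427 × 1.3300 = 6.7921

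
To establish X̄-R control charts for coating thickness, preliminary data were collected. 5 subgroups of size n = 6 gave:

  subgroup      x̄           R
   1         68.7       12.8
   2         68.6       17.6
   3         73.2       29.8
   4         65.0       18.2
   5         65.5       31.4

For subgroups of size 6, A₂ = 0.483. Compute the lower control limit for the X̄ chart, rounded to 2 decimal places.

57.59

X̄̄ = (68.7 + 68.6 + 73.2 + 65.0 + 65.5) / 5 = 341.0000 / 5 = 68.2000
R̄ = (12.8 + 17.6 + 29.8 + 18.2 + 31.4) / 5 = 109.8000 / 5 = 21.9600
LCL = X̄̄ − A₂·R̄ = 68.2000 − 0.483 × 21.9600 = 57.5933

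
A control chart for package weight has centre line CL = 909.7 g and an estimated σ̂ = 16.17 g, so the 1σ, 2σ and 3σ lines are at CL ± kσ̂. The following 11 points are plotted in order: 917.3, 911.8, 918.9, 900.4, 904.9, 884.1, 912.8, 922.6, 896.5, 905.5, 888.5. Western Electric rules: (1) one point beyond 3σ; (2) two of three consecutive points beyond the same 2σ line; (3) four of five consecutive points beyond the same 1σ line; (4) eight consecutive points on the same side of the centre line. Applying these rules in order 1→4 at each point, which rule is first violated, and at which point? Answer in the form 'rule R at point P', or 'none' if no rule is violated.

none

Zone of each point (C = within 1σ̂, B = 1σ̂–2σ̂, A = 2σ̂–3σ̂, * = beyond 3σ̂; sign = side of CL): 1:+C, 2:+C, 3:+C, 4:-C, 5:-C, 6:-B, 7:+C, 8:+C, 9:-C, 10:-C, 11:-B
No rule fires across all 11 points.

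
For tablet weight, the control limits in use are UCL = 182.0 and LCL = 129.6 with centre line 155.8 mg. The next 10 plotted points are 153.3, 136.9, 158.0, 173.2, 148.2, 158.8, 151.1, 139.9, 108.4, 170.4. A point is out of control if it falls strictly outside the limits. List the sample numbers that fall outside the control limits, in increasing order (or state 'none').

9

Compare each point to [129.6, 182.0]: sample 9 = 108.4 < LCL.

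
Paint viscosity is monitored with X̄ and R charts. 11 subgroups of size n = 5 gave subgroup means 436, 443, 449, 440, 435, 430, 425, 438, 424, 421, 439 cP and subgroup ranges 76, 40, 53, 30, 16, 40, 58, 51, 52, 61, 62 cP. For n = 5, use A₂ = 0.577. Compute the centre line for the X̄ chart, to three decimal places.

X̄̄ = (436 + 443 + 449 + 440 + 435 + 430 + 425 + 438 + 424 + 421 + 439) / 11 = 4780.0000 / 11 = 434.5455
CL = X̄̄ = 434.5455

434.545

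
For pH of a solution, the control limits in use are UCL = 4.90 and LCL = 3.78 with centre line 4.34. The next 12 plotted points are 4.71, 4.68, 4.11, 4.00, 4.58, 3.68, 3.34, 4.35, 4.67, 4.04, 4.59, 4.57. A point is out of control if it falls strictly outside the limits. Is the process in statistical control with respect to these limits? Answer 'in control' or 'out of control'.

Compare each point to [3.78, 4.90]: sample 6 = 3.68 < LCL; sample 7 = 3.34 < LCL.

out of control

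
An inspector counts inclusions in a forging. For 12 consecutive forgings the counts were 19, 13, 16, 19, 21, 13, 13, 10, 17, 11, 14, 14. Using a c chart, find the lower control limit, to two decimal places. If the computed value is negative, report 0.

3.38

c̄ = (19 + 13 + 16 + 19 + 21 + 13 + 13 + 10 + 17 + 11 + 14 + 14) / 12 = 180 / 12 = 15.0000
LCL = c̄ − 3√c̄ = 15.0000 − 3 × 3.8730 = 3.3810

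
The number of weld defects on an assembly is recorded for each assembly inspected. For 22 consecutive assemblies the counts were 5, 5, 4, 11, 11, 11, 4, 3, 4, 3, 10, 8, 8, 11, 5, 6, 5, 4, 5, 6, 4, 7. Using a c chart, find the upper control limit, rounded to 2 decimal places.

c̄ = (5 + 5 + 4 + 11 + 11 + 11 + 4 + 3 + 4 + 3 + 10 + 8 + 8 + 11 + 5 + 6 + 5 + 4 + 5 + 6 + 4 + 7) / 22 = 140 / 22 = 6.3636
UCL = c̄ + 3√c̄ = 6.3636 + 3 × √6.3636 = 6.3636 + 3 × 2.5226 = 13.9315

13.93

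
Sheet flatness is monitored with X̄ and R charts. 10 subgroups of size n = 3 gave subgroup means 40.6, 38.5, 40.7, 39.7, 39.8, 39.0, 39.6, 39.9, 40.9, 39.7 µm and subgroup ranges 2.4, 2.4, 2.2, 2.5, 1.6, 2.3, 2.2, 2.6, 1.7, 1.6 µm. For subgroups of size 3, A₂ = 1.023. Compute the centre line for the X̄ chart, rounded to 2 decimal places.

X̄̄ = (40.6 + 38.5 + 40.7 + 39.7 + 39.8 + 39.0 + 39.6 + 39.9 + 40.9 + 39.7) / 10 = 398.4000 / 10 = 39.8400
CL = X̄̄ = 39.8400

39.84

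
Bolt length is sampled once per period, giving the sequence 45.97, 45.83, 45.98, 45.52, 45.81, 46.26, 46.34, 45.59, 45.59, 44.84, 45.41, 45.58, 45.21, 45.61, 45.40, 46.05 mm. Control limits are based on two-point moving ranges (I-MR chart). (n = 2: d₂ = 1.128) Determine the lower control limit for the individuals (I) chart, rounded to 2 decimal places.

X̄ = (45.97 + 45.83 + 45.98 + 45.52 + 45.81 + 46.26 + 46.34 + 45.59 + 45.59 + 44.84 + 45.41 + 45.58 + 45.21 + 45.61 + 45.40 + 46.05) / 16 = 45.6869
Moving ranges: 0.14, 0.15, 0.46, 0.29, 0.45, 0.08, 0.75, 0.00, 0.75, 0.57, 0.17, 0.37, 0.40, 0.21, 0.65; M̄R̄ = 5.4400 / 15 = 0.3627
LCL = X̄ − 3·M̄R̄/d₂ = 45.6869 − 3 × 0.3627 / 1.128 = 44.7223

44.72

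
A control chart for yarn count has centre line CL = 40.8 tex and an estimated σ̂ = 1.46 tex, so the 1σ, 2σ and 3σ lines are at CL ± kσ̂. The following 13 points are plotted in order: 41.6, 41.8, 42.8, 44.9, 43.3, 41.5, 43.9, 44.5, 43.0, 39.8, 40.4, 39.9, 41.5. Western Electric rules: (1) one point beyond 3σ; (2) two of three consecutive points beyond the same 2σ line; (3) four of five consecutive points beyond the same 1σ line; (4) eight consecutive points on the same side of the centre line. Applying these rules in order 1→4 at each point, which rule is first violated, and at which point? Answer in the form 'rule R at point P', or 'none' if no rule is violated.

rule 3 at point 7

Zone of each point (C = within 1σ̂, B = 1σ̂–2σ̂, A = 2σ̂–3σ̂, * = beyond 3σ̂; sign = side of CL): 1:+C, 2:+C, 3:+B, 4:+A, 5:+B, 6:+C, 7:+A, 8:+A, 9:+B, 10:-C, 11:-C, 12:-C, 13:+C
Rule 3 (four of five consecutive points beyond the same 1σ limit) is satisfied at point 7.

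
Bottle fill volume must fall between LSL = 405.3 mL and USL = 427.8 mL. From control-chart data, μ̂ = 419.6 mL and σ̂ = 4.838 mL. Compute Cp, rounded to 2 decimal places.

Cp = (USL − LSL) / (6σ̂) = (427.8 − 405.3) / (6 × 4.838) = 22.5000 / 29.0280 = 0.7751

0.78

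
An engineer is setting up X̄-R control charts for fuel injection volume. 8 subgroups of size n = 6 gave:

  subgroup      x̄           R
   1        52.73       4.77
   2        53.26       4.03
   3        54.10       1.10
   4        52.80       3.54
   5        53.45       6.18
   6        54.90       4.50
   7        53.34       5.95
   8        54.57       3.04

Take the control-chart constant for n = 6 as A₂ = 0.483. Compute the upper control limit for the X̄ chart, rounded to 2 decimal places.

55.64

X̄̄ = (52.73 + 53.26 + 54.10 + 52.80 + 53.45 + 54.90 + 53.34 + 54.57) / 8 = 429.1500 / 8 = 53.6437
R̄ = (4.77 + 4.03 + 1.10 + 3.54 + 6.18 + 4.50 + 5.95 + 3.04) / 8 = 33.1100 / 8 = 4.1387
UCL = X̄̄ + A₂·R̄ = 53.6437 + 0.483 × 4.1387 = 55.6428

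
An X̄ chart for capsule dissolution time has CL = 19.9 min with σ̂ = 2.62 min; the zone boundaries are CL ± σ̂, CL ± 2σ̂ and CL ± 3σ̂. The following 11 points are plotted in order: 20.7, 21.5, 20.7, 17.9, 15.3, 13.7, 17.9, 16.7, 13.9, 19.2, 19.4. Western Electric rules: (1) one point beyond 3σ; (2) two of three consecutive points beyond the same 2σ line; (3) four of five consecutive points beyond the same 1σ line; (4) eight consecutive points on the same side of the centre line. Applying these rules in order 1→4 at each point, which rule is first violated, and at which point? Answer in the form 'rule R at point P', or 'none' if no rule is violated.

rule 3 at point 9

Zone of each point (C = within 1σ̂, B = 1σ̂–2σ̂, A = 2σ̂–3σ̂, * = beyond 3σ̂; sign = side of CL): 1:+C, 2:+C, 3:+C, 4:-C, 5:-B, 6:-A, 7:-C, 8:-B, 9:-A, 10:-C, 11:-C
Rule 3 (four of five consecutive points beyond the same 1σ limit) is satisfied at point 9.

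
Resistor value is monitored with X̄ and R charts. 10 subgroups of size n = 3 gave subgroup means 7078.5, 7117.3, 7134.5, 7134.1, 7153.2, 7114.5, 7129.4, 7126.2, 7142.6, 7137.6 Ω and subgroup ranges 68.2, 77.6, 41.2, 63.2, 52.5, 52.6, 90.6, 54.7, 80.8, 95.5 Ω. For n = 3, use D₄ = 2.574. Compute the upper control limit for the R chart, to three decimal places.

R̄ = (68.2 + 77.6 + 41.2 + 63.2 + 52.5 + 52.6 + 90.6 + 54.7 + 80.8 + 95.5) / 10 = 676.9000 / 10 = 67.6900
UCL_R = D₄·R̄ = 2.574 × 67.6900 = 174.2341

174.234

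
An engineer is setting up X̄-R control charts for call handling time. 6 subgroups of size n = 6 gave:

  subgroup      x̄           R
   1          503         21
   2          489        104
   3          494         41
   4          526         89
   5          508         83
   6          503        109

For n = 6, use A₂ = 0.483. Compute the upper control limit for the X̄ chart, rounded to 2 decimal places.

X̄̄ = (503 + 489 + 494 + 526 + 508 + 503) / 6 = 3023.0000 / 6 = 503.8333
R̄ = (21 + 104 + 41 + 89 + 83 + 109) / 6 = 447.0000 / 6 = 74.5000
UCL = X̄̄ + A₂·R̄ = 503.8333 + 0.483 × 74.5000 = 539.8168

539.82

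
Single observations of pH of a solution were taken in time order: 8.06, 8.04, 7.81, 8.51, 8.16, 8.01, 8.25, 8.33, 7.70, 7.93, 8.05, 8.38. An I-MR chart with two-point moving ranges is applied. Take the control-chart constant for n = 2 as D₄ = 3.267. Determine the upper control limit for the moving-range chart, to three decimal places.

Moving ranges: 0.02, 0.23, 0.70, 0.35, 0.15, 0.24, 0.08, 0.63, 0.23, 0.12, 0.33; M̄R̄ = 3.0800 / 11 = 0.2800
UCL_MR = D₄·M̄R̄ = 3.267 × 0.2800 = 0.9148

0.915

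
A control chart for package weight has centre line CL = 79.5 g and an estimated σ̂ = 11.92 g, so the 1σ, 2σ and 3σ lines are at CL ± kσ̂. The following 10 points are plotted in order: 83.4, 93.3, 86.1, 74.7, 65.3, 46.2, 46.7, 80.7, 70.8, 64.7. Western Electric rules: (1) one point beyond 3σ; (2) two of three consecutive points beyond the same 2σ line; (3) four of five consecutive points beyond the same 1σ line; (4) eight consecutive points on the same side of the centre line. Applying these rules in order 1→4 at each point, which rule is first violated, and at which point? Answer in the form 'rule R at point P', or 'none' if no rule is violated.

Zone of each point (C = within 1σ̂, B = 1σ̂–2σ̂, A = 2σ̂–3σ̂, * = beyond 3σ̂; sign = side of CL): 1:+C, 2:+B, 3:+C, 4:-C, 5:-B, 6:-A, 7:-A, 8:+C, 9:-C, 10:-B
Rule 2 (two of three consecutive points beyond the same 2σ limit) is satisfied at point 7.

rule 2 at point 7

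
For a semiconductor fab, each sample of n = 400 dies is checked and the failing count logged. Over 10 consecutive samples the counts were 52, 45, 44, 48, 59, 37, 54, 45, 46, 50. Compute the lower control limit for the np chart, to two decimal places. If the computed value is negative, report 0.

28.50

p̄ = Σdᵢ / (k·n) = 480 / (10 × 400) = 0.12000
LCL = np̄ − 3·√(np̄(1−p̄)) = 48.0000 − 3 × 6.4992 = 28.5023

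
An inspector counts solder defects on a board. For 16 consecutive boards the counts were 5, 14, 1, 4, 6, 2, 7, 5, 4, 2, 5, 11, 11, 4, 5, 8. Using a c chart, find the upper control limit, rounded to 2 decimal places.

13.15

c̄ = (5 + 14 + 1 + 4 + 6 + 2 + 7 + 5 + 4 + 2 + 5 + 11 + 11 + 4 + 5 + 8) / 16 = 94 / 16 = 5.8750
UCL = c̄ + 3√c̄ = 5.8750 + 3 × √5.8750 = 5.8750 + 3 × 2.4238 = 13.1465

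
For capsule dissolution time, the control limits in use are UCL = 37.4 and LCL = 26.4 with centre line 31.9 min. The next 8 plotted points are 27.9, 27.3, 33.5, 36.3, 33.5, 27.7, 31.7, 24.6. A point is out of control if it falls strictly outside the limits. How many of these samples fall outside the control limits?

1

Compare each point to [26.4, 37.4]: sample 8 = 24.6 < LCL.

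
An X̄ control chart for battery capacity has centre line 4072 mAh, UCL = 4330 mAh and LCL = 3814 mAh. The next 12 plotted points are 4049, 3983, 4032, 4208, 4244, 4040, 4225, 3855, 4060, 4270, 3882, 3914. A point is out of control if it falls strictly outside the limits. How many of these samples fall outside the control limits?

0

All 12 points lie within [3814, 4330].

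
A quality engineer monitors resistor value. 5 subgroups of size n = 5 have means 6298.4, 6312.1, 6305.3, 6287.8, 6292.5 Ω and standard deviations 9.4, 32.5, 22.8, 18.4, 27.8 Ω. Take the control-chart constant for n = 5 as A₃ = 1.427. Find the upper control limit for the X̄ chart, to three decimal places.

6330.871

X̄̄ = (6298.4 + 6312.1 + 6305.3 + 6287.8 + 6292.5) / 5 = 6299.2200
s̄ = (9.4 + 32.5 + 22.8 + 18.4 + 27.8) / 5 = 22.1800
UCL = X̄̄ + A₃·s̄ = 6299.2200 + 1.427 × 22.1800 = 6330.8709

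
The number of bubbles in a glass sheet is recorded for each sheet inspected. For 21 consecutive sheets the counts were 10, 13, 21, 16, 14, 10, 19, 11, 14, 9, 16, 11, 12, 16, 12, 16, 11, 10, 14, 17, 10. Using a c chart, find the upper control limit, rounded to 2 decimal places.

24.42

c̄ = (10 + 13 + 21 + 16 + 14 + 10 + 19 + 11 + 14 + 9 + 16 + 11 + 12 + 16 + 12 + 16 + 11 + 10 + 14 + 17 + 10) / 21 = 282 / 21 = 13.4286
UCL = c̄ + 3√c̄ = 13.4286 + 3 × √13.4286 = 13.4286 + 3 × 3.6645 = 24.4221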